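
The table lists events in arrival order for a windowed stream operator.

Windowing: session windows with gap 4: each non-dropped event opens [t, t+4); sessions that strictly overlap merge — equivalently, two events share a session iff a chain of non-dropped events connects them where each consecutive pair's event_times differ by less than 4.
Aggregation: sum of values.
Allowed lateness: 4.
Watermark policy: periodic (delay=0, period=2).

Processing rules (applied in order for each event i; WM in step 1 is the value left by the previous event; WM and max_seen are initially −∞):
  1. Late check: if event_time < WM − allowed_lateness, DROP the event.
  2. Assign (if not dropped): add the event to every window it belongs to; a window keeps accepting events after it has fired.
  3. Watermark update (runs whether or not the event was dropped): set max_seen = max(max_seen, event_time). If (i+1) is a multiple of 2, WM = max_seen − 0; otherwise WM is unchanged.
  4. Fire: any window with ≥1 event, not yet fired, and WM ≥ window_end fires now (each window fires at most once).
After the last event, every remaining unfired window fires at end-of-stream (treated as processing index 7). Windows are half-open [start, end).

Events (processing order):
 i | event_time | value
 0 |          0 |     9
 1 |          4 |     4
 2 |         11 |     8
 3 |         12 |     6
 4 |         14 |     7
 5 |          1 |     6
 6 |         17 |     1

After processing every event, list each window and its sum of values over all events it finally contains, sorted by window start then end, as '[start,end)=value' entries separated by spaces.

i=0 t=0 v=9: → [0,4); WM=−∞
i=1 t=4 v=4: → [4,8); WM=4
i=2 t=11 v=8: → [11,15); WM=4
i=3 t=12 v=6: → [11,16); WM=12
i=4 t=14 v=7: → [11,18); WM=12
i=5 t=1 v=6: DROP (t<12-4); WM=14
i=6 t=17 v=1: → [11,21); WM=14

[0,4)=9 [4,8)=4 [11,21)=22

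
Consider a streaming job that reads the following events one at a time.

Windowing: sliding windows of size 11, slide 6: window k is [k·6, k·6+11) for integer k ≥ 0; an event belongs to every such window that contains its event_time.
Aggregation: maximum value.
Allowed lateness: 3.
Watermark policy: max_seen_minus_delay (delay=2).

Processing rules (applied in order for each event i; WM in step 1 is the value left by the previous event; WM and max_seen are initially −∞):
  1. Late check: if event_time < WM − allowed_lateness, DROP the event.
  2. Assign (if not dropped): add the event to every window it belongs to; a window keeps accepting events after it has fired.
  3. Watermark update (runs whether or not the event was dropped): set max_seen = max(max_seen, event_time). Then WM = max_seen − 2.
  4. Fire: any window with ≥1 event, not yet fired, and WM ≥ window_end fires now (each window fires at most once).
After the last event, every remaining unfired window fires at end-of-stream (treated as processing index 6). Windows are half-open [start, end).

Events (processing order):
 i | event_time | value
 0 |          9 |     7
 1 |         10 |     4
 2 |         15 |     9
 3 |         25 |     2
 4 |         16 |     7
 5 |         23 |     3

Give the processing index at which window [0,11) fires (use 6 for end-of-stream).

2

i=0 t=9 v=7: → [6,17),[0,11); WM=7
i=1 t=10 v=4: → [6,17),[0,11); WM=8
i=2 t=15 v=9: → [12,23),[6,17); WM=13; [0,11) fires=7
i=3 t=25 v=2: → [24,35),[18,29); WM=23; [6,17) fires=9 [12,23) fires=9
i=4 t=16 v=7: DROP (t<23-3); WM=23
i=5 t=23 v=3: → [18,29); WM=23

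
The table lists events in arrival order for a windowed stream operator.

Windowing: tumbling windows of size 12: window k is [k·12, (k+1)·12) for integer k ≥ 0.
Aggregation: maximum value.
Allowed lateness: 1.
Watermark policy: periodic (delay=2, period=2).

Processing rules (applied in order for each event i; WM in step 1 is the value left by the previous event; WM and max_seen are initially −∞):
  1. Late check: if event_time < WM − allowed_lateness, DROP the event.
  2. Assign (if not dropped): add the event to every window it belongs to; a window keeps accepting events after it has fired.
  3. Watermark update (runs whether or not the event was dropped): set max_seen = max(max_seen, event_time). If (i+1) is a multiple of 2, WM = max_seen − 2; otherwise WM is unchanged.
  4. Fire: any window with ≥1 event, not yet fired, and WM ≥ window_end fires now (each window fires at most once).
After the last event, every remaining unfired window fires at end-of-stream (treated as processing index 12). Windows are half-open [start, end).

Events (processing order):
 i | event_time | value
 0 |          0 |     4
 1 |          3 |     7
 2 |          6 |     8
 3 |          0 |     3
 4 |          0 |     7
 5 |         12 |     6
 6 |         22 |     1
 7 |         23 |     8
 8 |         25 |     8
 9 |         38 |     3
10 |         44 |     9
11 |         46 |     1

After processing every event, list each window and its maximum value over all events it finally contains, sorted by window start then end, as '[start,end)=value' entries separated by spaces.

[0,12)=8 [12,24)=8 [24,36)=8 [36,48)=9

i=0 t=0 v=4: → [0,12); WM=−∞
i=1 t=3 v=7: → [0,12); WM=1
i=2 t=6 v=8: → [0,12); WM=1
i=3 t=0 v=3: → [0,12); WM=4
i=4 t=0 v=7: DROP (t<4-1); WM=4
i=5 t=12 v=6: → [12,24); WM=10
i=6 t=22 v=1: → [12,24); WM=10
i=7 t=23 v=8: → [12,24); WM=21; [0,12) fires=8
i=8 t=25 v=8: → [24,36); WM=21
i=9 t=38 v=3: → [36,48); WM=36; [12,24) fires=8 [24,36) fires=8
i=10 t=44 v=9: → [36,48); WM=36
i=11 t=46 v=1: → [36,48); WM=44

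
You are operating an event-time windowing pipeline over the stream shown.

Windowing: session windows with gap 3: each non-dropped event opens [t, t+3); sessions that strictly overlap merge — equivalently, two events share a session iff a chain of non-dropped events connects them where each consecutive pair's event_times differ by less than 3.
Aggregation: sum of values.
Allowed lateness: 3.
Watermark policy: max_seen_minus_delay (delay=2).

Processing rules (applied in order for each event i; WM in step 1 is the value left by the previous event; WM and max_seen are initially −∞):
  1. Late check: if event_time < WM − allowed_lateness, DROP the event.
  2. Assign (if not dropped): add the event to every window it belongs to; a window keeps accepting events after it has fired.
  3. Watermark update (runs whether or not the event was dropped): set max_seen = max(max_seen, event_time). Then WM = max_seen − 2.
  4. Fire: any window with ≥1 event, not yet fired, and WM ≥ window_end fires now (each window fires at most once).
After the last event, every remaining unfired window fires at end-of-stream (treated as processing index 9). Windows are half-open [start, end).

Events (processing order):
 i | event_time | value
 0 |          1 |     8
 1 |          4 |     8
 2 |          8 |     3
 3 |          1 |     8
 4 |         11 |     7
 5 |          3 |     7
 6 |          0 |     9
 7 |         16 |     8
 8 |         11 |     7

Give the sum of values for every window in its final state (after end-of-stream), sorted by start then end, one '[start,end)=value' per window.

[1,4)=8 [4,7)=8 [8,11)=3 [11,14)=14 [16,19)=8

i=0 t=1 v=8: → [1,4); WM=-1
i=1 t=4 v=8: → [4,7); WM=2
i=2 t=8 v=3: → [8,11); WM=6
i=3 t=1 v=8: DROP (t<6-3); WM=6
i=4 t=11 v=7: → [11,14); WM=9
i=5 t=3 v=7: DROP (t<9-3); WM=9
i=6 t=0 v=9: DROP (t<9-3); WM=9
i=7 t=16 v=8: → [16,19); WM=14
i=8 t=11 v=7: → [11,14); WM=14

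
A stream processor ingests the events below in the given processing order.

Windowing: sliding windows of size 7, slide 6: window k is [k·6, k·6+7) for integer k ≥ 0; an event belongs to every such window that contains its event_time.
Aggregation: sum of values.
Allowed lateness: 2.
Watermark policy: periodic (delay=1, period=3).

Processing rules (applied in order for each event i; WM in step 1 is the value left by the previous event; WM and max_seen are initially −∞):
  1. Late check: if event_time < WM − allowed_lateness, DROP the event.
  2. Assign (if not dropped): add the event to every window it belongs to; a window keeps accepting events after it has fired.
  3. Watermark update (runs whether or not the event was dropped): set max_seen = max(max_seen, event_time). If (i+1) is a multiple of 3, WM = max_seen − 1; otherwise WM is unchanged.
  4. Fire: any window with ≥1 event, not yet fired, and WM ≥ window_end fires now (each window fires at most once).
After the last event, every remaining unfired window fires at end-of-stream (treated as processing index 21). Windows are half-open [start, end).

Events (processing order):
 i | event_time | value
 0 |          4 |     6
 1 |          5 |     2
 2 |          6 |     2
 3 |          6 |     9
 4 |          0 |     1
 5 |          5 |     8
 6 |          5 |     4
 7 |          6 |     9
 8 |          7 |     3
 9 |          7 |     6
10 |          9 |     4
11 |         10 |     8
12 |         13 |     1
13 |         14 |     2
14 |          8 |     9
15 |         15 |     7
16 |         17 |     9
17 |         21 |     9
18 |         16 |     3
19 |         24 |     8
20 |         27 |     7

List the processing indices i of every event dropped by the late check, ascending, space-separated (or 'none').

i=0 t=4 v=6: → [0,7); WM=−∞
i=1 t=5 v=2: → [0,7); WM=−∞
i=2 t=6 v=2: → [6,13),[0,7); WM=5
i=3 t=6 v=9: → [6,13),[0,7); WM=5
i=4 t=0 v=1: DROP (t<5-2); WM=5
i=5 t=5 v=8: → [0,7); WM=5
i=6 t=5 v=4: → [0,7); WM=5
i=7 t=6 v=9: → [6,13),[0,7); WM=5
i=8 t=7 v=3: → [6,13); WM=6
i=9 t=7 v=6: → [6,13); WM=6
i=10 t=9 v=4: → [6,13); WM=6
i=11 t=10 v=8: → [6,13); WM=9; [0,7) fires=40
i=12 t=13 v=1: → [12,19); WM=9
i=13 t=14 v=2: → [12,19); WM=9
i=14 t=8 v=9: → [6,13); WM=13; [6,13) fires=50
i=15 t=15 v=7: → [12,19); WM=13
i=16 t=17 v=9: → [12,19); WM=13
i=17 t=21 v=9: → [18,25); WM=20; [12,19) fires=19
i=18 t=16 v=3: DROP (t<20-2); WM=20
i=19 t=24 v=8: → [24,31),[18,25); WM=20
i=20 t=27 v=7: → [24,31); WM=26; [18,25) fires=17

4 18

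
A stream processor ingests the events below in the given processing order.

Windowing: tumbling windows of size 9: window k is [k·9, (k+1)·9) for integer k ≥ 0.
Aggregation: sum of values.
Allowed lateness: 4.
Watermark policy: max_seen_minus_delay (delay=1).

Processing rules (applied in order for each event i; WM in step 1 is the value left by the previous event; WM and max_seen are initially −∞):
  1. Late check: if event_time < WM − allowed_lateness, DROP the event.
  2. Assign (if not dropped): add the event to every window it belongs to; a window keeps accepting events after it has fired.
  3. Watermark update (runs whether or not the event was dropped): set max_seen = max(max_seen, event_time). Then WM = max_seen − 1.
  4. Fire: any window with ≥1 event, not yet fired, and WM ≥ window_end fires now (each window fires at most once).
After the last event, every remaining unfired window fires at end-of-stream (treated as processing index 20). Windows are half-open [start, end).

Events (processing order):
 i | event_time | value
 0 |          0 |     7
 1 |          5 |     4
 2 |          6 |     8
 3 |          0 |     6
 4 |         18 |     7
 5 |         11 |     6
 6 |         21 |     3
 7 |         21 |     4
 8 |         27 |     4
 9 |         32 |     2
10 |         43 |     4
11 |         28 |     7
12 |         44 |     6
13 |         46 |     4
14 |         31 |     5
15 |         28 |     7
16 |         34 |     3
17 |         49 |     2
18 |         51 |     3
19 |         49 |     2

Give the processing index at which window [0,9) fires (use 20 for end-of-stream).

i=0 t=0 v=7: → [0,9); WM=-1
i=1 t=5 v=4: → [0,9); WM=4
i=2 t=6 v=8: → [0,9); WM=5
i=3 t=0 v=6: DROP (t<5-4); WM=5
i=4 t=18 v=7: → [18,27); WM=17; [0,9) fires=19
i=5 t=11 v=6: DROP (t<17-4); WM=17
i=6 t=21 v=3: → [18,27); WM=20
i=7 t=21 v=4: → [18,27); WM=20
i=8 t=27 v=4: → [27,36); WM=26
i=9 t=32 v=2: → [27,36); WM=31; [18,27) fires=14
i=10 t=43 v=4: → [36,45); WM=42; [27,36) fires=6
i=11 t=28 v=7: DROP (t<42-4); WM=42
i=12 t=44 v=6: → [36,45); WM=43
i=13 t=46 v=4: → [45,54); WM=45; [36,45) fires=10
i=14 t=31 v=5: DROP (t<45-4); WM=45
i=15 t=28 v=7: DROP (t<45-4); WM=45
i=16 t=34 v=3: DROP (t<45-4); WM=45
i=17 t=49 v=2: → [45,54); WM=48
i=18 t=51 v=3: → [45,54); WM=50
i=19 t=49 v=2: → [45,54); WM=50

4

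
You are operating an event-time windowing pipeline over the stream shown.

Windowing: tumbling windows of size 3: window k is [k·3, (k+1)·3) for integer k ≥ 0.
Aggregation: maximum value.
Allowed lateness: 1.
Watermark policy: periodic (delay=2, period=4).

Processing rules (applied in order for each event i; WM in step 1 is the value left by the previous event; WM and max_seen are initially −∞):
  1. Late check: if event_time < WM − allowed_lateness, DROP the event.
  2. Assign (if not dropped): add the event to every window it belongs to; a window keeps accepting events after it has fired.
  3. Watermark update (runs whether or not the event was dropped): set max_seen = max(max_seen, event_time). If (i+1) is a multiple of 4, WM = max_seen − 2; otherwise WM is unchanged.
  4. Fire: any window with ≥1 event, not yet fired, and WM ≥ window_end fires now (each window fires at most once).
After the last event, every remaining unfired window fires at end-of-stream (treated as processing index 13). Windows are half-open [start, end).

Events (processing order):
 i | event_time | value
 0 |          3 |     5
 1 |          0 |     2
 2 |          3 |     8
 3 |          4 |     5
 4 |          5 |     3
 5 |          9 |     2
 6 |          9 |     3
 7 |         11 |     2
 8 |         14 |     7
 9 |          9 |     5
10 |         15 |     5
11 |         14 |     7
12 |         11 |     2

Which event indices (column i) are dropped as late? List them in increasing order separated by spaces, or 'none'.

i=0 t=3 v=5: → [3,6); WM=−∞
i=1 t=0 v=2: → [0,3); WM=−∞
i=2 t=3 v=8: → [3,6); WM=−∞
i=3 t=4 v=5: → [3,6); WM=2
i=4 t=5 v=3: → [3,6); WM=2
i=5 t=9 v=2: → [9,12); WM=2
i=6 t=9 v=3: → [9,12); WM=2
i=7 t=11 v=2: → [9,12); WM=9; [0,3) fires=2 [3,6) fires=8
i=8 t=14 v=7: → [12,15); WM=9
i=9 t=9 v=5: → [9,12); WM=9
i=10 t=15 v=5: → [15,18); WM=9
i=11 t=14 v=7: → [12,15); WM=13; [9,12) fires=5
i=12 t=11 v=2: DROP (t<13-1); WM=13

12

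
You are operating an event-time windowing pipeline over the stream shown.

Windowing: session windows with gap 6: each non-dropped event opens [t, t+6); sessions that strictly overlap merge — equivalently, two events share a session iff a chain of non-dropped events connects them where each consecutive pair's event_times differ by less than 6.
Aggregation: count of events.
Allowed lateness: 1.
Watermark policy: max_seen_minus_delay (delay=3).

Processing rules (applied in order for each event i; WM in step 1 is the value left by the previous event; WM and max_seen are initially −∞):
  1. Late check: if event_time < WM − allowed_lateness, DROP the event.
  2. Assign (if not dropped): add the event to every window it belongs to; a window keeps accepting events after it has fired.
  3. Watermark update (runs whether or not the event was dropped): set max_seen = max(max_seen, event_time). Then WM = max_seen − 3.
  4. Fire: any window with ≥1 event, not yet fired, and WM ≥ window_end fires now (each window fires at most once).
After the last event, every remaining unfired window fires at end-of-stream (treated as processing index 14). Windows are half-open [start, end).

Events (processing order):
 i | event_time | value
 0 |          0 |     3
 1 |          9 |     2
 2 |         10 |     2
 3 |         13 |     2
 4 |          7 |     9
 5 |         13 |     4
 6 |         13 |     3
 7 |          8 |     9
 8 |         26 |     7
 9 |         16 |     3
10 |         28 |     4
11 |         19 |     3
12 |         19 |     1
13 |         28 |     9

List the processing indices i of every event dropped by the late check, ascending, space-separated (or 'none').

4 7 9 11 12

i=0 t=0 v=3: → [0,6); WM=-3
i=1 t=9 v=2: → [9,15); WM=6
i=2 t=10 v=2: → [9,16); WM=7
i=3 t=13 v=2: → [9,19); WM=10
i=4 t=7 v=9: DROP (t<10-1); WM=10
i=5 t=13 v=4: → [9,19); WM=10
i=6 t=13 v=3: → [9,19); WM=10
i=7 t=8 v=9: DROP (t<10-1); WM=10
i=8 t=26 v=7: → [26,32); WM=23
i=9 t=16 v=3: DROP (t<23-1); WM=23
i=10 t=28 v=4: → [26,34); WM=25
i=11 t=19 v=3: DROP (t<25-1); WM=25
i=12 t=19 v=1: DROP (t<25-1); WM=25
i=13 t=28 v=9: → [26,34); WM=25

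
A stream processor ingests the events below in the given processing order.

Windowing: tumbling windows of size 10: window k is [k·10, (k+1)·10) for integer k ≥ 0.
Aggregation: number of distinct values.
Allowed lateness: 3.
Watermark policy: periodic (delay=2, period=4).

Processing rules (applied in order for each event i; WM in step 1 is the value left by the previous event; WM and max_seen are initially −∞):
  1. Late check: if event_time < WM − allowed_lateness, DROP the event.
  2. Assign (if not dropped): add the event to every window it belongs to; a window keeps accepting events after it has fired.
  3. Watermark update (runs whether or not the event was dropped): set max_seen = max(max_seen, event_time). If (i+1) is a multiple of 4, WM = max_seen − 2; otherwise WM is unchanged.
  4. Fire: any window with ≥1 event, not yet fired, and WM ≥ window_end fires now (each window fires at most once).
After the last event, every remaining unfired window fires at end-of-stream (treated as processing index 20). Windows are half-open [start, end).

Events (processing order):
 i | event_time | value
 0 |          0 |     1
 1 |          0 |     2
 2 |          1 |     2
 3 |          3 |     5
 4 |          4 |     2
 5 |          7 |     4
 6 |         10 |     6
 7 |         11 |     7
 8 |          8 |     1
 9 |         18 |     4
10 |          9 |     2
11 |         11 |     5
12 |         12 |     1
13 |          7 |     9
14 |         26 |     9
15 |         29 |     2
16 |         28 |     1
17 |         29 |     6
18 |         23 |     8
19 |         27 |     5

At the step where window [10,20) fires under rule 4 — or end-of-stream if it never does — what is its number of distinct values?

i=0 t=0 v=1: → [0,10); WM=−∞
i=1 t=0 v=2: → [0,10); WM=−∞
i=2 t=1 v=2: → [0,10); WM=−∞
i=3 t=3 v=5: → [0,10); WM=1
i=4 t=4 v=2: → [0,10); WM=1
i=5 t=7 v=4: → [0,10); WM=1
i=6 t=10 v=6: → [10,20); WM=1
i=7 t=11 v=7: → [10,20); WM=9
i=8 t=8 v=1: → [0,10); WM=9
i=9 t=18 v=4: → [10,20); WM=9
i=10 t=9 v=2: → [0,10); WM=9
i=11 t=11 v=5: → [10,20); WM=16; [0,10) fires=4
i=12 t=12 v=1: DROP (t<16-3); WM=16
i=13 t=7 v=9: DROP (t<16-3); WM=16
i=14 t=26 v=9: → [20,30); WM=16
i=15 t=29 v=2: → [20,30); WM=27; [10,20) fires=4
i=16 t=28 v=1: → [20,30); WM=27
i=17 t=29 v=6: → [20,30); WM=27
i=18 t=23 v=8: DROP (t<27-3); WM=27
i=19 t=27 v=5: → [20,30); WM=27

4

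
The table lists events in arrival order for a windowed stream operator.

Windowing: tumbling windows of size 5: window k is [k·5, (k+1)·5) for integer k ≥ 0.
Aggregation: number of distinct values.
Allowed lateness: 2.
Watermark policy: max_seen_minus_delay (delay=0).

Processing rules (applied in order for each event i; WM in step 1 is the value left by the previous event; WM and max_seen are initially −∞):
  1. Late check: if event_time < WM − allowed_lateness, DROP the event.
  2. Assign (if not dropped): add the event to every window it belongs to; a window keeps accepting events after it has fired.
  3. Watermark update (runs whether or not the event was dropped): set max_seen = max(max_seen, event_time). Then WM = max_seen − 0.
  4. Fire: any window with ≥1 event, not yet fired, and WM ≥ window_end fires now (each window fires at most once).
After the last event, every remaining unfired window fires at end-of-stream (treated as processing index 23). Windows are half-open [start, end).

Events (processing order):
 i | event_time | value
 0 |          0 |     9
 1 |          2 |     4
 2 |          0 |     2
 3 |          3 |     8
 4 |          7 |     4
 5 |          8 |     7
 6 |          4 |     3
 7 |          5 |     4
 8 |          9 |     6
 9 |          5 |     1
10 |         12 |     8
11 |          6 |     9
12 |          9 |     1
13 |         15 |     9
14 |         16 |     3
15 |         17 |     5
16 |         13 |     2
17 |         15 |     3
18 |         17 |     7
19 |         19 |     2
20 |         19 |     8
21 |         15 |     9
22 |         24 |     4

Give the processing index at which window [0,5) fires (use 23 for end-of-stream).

i=0 t=0 v=9: → [0,5); WM=0
i=1 t=2 v=4: → [0,5); WM=2
i=2 t=0 v=2: → [0,5); WM=2
i=3 t=3 v=8: → [0,5); WM=3
i=4 t=7 v=4: → [5,10); WM=7; [0,5) fires=4
i=5 t=8 v=7: → [5,10); WM=8
i=6 t=4 v=3: DROP (t<8-2); WM=8
i=7 t=5 v=4: DROP (t<8-2); WM=8
i=8 t=9 v=6: → [5,10); WM=9
i=9 t=5 v=1: DROP (t<9-2); WM=9
i=10 t=12 v=8: → [10,15); WM=12; [5,10) fires=3
i=11 t=6 v=9: DROP (t<12-2); WM=12
i=12 t=9 v=1: DROP (t<12-2); WM=12
i=13 t=15 v=9: → [15,20); WM=15; [10,15) fires=1
i=14 t=16 v=3: → [15,20); WM=16
i=15 t=17 v=5: → [15,20); WM=17
i=16 t=13 v=2: DROP (t<17-2); WM=17
i=17 t=15 v=3: → [15,20); WM=17
i=18 t=17 v=7: → [15,20); WM=17
i=19 t=19 v=2: → [15,20); WM=19
i=20 t=19 v=8: → [15,20); WM=19
i=21 t=15 v=9: DROP (t<19-2); WM=19
i=22 t=24 v=4: → [20,25); WM=24; [15,20) fires=6

4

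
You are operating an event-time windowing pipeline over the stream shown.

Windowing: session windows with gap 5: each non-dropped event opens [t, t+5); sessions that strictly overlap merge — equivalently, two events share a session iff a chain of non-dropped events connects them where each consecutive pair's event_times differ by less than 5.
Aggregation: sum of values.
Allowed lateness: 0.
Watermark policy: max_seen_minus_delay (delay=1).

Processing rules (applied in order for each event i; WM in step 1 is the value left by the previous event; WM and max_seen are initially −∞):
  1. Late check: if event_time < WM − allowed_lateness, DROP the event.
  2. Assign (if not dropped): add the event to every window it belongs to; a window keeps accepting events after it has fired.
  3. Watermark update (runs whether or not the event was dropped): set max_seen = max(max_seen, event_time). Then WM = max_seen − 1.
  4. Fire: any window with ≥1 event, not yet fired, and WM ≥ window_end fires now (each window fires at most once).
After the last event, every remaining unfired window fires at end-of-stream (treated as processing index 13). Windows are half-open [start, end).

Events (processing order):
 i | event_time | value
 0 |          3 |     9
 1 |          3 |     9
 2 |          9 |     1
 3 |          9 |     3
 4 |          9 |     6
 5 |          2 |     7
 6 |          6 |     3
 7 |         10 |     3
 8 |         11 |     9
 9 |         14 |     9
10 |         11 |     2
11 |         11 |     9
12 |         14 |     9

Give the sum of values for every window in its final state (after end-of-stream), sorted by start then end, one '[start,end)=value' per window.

i=0 t=3 v=9: → [3,8); WM=2
i=1 t=3 v=9: → [3,8); WM=2
i=2 t=9 v=1: → [9,14); WM=8
i=3 t=9 v=3: → [9,14); WM=8
i=4 t=9 v=6: → [9,14); WM=8
i=5 t=2 v=7: DROP (t<8-0); WM=8
i=6 t=6 v=3: DROP (t<8-0); WM=8
i=7 t=10 v=3: → [9,15); WM=9
i=8 t=11 v=9: → [9,16); WM=10
i=9 t=14 v=9: → [9,19); WM=13
i=10 t=11 v=2: DROP (t<13-0); WM=13
i=11 t=11 v=9: DROP (t<13-0); WM=13
i=12 t=14 v=9: → [9,19); WM=13

[3,8)=18 [9,19)=40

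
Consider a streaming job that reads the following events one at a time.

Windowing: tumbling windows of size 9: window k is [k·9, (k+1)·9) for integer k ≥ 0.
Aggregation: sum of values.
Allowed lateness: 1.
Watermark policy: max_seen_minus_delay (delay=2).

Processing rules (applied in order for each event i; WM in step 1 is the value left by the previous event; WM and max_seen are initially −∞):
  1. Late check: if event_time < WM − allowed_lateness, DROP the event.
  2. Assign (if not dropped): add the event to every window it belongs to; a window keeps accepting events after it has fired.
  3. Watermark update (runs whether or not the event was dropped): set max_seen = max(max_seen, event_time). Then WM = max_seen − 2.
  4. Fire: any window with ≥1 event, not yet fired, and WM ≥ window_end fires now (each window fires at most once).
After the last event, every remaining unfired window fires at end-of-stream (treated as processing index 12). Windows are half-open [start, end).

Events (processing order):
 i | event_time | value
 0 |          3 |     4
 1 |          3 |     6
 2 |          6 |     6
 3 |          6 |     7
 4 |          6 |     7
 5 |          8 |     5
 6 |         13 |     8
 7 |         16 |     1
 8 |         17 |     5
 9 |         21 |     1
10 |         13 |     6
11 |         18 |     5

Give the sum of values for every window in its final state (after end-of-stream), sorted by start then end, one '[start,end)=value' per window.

i=0 t=3 v=4: → [0,9); WM=1
i=1 t=3 v=6: → [0,9); WM=1
i=2 t=6 v=6: → [0,9); WM=4
i=3 t=6 v=7: → [0,9); WM=4
i=4 t=6 v=7: → [0,9); WM=4
i=5 t=8 v=5: → [0,9); WM=6
i=6 t=13 v=8: → [9,18); WM=11; [0,9) fires=35
i=7 t=16 v=1: → [9,18); WM=14
i=8 t=17 v=5: → [9,18); WM=15
i=9 t=21 v=1: → [18,27); WM=19; [9,18) fires=14
i=10 t=13 v=6: DROP (t<19-1); WM=19
i=11 t=18 v=5: → [18,27); WM=19

[0,9)=35 [9,18)=14 [18,27)=6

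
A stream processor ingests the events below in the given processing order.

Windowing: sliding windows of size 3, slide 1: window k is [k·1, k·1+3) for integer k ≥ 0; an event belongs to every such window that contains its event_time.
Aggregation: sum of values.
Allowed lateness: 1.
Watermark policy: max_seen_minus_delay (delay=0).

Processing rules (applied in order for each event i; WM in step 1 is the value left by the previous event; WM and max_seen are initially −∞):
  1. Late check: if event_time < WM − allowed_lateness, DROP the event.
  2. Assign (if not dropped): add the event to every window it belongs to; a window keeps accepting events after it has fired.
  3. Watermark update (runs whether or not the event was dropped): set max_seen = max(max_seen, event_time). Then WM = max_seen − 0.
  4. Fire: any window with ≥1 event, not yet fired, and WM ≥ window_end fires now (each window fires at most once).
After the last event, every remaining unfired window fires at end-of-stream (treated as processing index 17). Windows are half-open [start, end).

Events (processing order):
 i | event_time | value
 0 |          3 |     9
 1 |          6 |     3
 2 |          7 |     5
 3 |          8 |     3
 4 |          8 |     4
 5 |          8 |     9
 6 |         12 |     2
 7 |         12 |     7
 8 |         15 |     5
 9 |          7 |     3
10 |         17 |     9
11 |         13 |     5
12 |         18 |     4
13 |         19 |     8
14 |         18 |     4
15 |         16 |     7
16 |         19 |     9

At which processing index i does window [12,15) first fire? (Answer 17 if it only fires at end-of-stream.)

i=0 t=3 v=9: → [3,6),[2,5),[1,4); WM=3
i=1 t=6 v=3: → [6,9),[5,8),[4,7); WM=6; [1,4) fires=9 [2,5) fires=9 [3,6) fires=9
i=2 t=7 v=5: → [7,10),[6,9),[5,8); WM=7; [4,7) fires=3
i=3 t=8 v=3: → [8,11),[7,10),[6,9); WM=8; [5,8) fires=8
i=4 t=8 v=4: → [8,11),[7,10),[6,9); WM=8
i=5 t=8 v=9: → [8,11),[7,10),[6,9); WM=8
i=6 t=12 v=2: → [12,15),[11,14),[10,13); WM=12; [6,9) fires=24 [7,10) fires=21 [8,11) fires=16
i=7 t=12 v=7: → [12,15),[11,14),[10,13); WM=12
i=8 t=15 v=5: → [15,18),[14,17),[13,16); WM=15; [10,13) fires=9 [11,14) fires=9 [12,15) fires=9
i=9 t=7 v=3: DROP (t<15-1); WM=15
i=10 t=17 v=9: → [17,20),[16,19),[15,18); WM=17; [13,16) fires=5 [14,17) fires=5
i=11 t=13 v=5: DROP (t<17-1); WM=17
i=12 t=18 v=4: → [18,21),[17,20),[16,19); WM=18; [15,18) fires=14
i=13 t=19 v=8: → [19,22),[18,21),[17,20); WM=19; [16,19) fires=13
i=14 t=18 v=4: → [18,21),[17,20),[16,19); WM=19
i=15 t=16 v=7: DROP (t<19-1); WM=19
i=16 t=19 v=9: → [19,22),[18,21),[17,20); WM=19

8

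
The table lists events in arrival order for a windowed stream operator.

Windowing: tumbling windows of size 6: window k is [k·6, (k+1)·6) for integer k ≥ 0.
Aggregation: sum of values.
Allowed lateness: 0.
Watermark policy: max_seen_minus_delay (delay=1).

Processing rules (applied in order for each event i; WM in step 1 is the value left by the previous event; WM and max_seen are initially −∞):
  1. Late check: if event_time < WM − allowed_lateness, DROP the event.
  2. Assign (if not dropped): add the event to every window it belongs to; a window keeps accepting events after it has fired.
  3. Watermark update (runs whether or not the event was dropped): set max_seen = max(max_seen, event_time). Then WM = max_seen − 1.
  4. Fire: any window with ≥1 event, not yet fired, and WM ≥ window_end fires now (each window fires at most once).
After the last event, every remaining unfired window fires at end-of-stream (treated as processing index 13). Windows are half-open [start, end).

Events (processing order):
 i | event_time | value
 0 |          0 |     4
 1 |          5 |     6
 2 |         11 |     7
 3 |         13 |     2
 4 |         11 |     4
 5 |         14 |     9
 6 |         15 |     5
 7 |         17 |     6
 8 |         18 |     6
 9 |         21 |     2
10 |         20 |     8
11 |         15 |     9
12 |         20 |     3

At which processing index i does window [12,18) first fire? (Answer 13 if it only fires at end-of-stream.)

9

i=0 t=0 v=4: → [0,6); WM=-1
i=1 t=5 v=6: → [0,6); WM=4
i=2 t=11 v=7: → [6,12); WM=10; [0,6) fires=10
i=3 t=13 v=2: → [12,18); WM=12; [6,12) fires=7
i=4 t=11 v=4: DROP (t<12-0); WM=12
i=5 t=14 v=9: → [12,18); WM=13
i=6 t=15 v=5: → [12,18); WM=14
i=7 t=17 v=6: → [12,18); WM=16
i=8 t=18 v=6: → [18,24); WM=17
i=9 t=21 v=2: → [18,24); WM=20; [12,18) fires=22
i=10 t=20 v=8: → [18,24); WM=20
i=11 t=15 v=9: DROP (t<20-0); WM=20
i=12 t=20 v=3: → [18,24); WM=20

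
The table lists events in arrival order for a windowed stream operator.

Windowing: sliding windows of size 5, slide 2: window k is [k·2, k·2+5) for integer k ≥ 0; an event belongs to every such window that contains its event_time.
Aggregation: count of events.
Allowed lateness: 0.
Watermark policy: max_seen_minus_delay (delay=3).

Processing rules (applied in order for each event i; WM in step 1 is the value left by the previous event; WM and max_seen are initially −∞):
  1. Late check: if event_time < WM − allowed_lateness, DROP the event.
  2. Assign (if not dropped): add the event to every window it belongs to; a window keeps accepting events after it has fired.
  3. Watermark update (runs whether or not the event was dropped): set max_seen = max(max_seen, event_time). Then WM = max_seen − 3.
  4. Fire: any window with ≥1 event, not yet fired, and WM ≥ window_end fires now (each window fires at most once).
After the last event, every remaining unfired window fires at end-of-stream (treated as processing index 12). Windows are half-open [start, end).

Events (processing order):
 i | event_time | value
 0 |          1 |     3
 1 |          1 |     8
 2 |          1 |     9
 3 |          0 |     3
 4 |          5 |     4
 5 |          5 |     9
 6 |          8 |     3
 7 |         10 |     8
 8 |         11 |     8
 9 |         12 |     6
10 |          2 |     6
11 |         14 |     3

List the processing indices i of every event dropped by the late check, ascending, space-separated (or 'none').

i=0 t=1 v=3: → [0,5); WM=-2
i=1 t=1 v=8: → [0,5); WM=-2
i=2 t=1 v=9: → [0,5); WM=-2
i=3 t=0 v=3: → [0,5); WM=-2
i=4 t=5 v=4: → [4,9),[2,7); WM=2
i=5 t=5 v=9: → [4,9),[2,7); WM=2
i=6 t=8 v=3: → [8,13),[6,11),[4,9); WM=5; [0,5) fires=4
i=7 t=10 v=8: → [10,15),[8,13),[6,11); WM=7; [2,7) fires=2
i=8 t=11 v=8: → [10,15),[8,13); WM=8
i=9 t=12 v=6: → [12,17),[10,15),[8,13); WM=9; [4,9) fires=3
i=10 t=2 v=6: DROP (t<9-0); WM=9
i=11 t=14 v=3: → [14,19),[12,17),[10,15); WM=11; [6,11) fires=2

10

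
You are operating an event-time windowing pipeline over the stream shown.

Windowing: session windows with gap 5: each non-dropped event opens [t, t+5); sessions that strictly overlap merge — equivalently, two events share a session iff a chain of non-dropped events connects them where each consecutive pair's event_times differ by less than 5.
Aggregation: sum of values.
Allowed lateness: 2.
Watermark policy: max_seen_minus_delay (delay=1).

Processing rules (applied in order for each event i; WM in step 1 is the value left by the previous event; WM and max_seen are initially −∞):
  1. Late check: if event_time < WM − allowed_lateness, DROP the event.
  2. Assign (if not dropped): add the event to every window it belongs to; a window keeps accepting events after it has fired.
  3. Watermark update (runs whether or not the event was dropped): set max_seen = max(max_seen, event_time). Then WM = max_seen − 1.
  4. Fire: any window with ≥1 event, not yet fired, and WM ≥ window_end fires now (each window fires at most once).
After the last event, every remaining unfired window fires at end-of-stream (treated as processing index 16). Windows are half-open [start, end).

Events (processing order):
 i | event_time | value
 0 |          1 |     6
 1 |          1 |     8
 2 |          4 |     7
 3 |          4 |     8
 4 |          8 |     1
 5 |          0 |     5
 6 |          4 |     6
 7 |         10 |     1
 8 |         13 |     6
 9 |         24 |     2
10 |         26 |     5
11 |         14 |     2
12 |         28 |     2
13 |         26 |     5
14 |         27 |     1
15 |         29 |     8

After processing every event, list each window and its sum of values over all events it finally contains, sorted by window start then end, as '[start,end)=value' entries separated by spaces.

i=0 t=1 v=6: → [1,6); WM=0
i=1 t=1 v=8: → [1,6); WM=0
i=2 t=4 v=7: → [1,9); WM=3
i=3 t=4 v=8: → [1,9); WM=3
i=4 t=8 v=1: → [1,13); WM=7
i=5 t=0 v=5: DROP (t<7-2); WM=7
i=6 t=4 v=6: DROP (t<7-2); WM=7
i=7 t=10 v=1: → [1,15); WM=9
i=8 t=13 v=6: → [1,18); WM=12
i=9 t=24 v=2: → [24,29); WM=23
i=10 t=26 v=5: → [24,31); WM=25
i=11 t=14 v=2: DROP (t<25-2); WM=25
i=12 t=28 v=2: → [24,33); WM=27
i=13 t=26 v=5: → [24,33); WM=27
i=14 t=27 v=1: → [24,33); WM=27
i=15 t=29 v=8: → [24,34); WM=28

[1,18)=37 [24,34)=23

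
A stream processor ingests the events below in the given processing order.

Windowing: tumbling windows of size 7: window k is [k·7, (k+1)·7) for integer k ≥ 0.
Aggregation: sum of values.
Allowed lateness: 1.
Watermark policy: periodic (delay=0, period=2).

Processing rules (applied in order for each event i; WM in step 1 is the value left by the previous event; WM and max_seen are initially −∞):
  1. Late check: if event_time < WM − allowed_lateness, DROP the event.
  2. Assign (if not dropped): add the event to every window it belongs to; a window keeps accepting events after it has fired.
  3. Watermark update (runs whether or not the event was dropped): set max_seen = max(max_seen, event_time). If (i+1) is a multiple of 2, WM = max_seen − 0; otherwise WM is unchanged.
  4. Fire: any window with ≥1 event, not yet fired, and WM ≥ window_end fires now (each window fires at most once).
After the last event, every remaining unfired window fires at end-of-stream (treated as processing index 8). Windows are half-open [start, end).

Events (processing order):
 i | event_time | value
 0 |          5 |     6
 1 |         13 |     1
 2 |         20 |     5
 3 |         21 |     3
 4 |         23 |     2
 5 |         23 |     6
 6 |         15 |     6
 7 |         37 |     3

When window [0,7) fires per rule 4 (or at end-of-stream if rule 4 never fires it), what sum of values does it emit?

i=0 t=5 v=6: → [0,7); WM=−∞
i=1 t=13 v=1: → [7,14); WM=13; [0,7) fires=6
i=2 t=20 v=5: → [14,21); WM=13
i=3 t=21 v=3: → [21,28); WM=21; [7,14) fires=1 [14,21) fires=5
i=4 t=23 v=2: → [21,28); WM=21
i=5 t=23 v=6: → [21,28); WM=23
i=6 t=15 v=6: DROP (t<23-1); WM=23
i=7 t=37 v=3: → [35,42); WM=37; [21,28) fires=11

6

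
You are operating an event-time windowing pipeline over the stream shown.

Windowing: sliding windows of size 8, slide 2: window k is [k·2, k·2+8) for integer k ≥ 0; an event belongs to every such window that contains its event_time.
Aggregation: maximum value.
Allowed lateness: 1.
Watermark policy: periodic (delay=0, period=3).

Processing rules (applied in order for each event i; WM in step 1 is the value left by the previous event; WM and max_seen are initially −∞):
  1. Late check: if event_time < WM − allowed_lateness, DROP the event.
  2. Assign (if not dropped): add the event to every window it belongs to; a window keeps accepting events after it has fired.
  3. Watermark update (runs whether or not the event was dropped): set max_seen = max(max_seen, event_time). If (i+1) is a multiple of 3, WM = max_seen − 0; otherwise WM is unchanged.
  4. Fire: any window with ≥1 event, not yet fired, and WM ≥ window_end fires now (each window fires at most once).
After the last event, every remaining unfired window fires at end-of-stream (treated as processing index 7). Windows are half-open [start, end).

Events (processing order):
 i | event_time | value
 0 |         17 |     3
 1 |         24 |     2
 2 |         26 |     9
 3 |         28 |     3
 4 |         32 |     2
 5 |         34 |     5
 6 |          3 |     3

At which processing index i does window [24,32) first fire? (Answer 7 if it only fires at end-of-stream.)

5

i=0 t=17 v=3: → [16,24),[14,22),[12,20),[10,18); WM=−∞
i=1 t=24 v=2: → [24,32),[22,30),[20,28),[18,26); WM=−∞
i=2 t=26 v=9: → [26,34),[24,32),[22,30),[20,28); WM=26; [10,18) fires=3 [12,20) fires=3 [14,22) fires=3 [16,24) fires=3 [18,26) fires=2
i=3 t=28 v=3: → [28,36),[26,34),[24,32),[22,30); WM=26
i=4 t=32 v=2: → [32,40),[30,38),[28,36),[26,34); WM=26
i=5 t=34 v=5: → [34,42),[32,40),[30,38),[28,36); WM=34; [20,28) fires=9 [22,30) fires=9 [24,32) fires=9 [26,34) fires=9
i=6 t=3 v=3: DROP (t<34-1); WM=34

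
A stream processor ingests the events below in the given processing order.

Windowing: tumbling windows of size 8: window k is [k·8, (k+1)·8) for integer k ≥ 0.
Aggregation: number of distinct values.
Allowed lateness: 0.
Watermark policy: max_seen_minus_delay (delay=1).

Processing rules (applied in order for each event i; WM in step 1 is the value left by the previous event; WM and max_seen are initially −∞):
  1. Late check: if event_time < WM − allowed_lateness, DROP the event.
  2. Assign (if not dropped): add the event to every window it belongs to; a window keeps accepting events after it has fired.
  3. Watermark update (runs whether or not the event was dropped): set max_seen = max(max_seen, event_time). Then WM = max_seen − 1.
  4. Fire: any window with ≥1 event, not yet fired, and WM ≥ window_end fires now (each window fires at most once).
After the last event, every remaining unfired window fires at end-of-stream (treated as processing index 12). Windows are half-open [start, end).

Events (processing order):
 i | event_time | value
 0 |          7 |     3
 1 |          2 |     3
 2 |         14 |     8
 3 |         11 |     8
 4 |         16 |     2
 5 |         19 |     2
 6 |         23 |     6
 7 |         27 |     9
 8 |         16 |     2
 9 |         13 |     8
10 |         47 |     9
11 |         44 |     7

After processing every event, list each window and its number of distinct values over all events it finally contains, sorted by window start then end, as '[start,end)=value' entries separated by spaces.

[0,8)=1 [8,16)=1 [16,24)=2 [24,32)=1 [40,48)=1

i=0 t=7 v=3: → [0,8); WM=6
i=1 t=2 v=3: DROP (t<6-0); WM=6
i=2 t=14 v=8: → [8,16); WM=13; [0,8) fires=1
i=3 t=11 v=8: DROP (t<13-0); WM=13
i=4 t=16 v=2: → [16,24); WM=15
i=5 t=19 v=2: → [16,24); WM=18; [8,16) fires=1
i=6 t=23 v=6: → [16,24); WM=22
i=7 t=27 v=9: → [24,32); WM=26; [16,24) fires=2
i=8 t=16 v=2: DROP (t<26-0); WM=26
i=9 t=13 v=8: DROP (t<26-0); WM=26
i=10 t=47 v=9: → [40,48); WM=46; [24,32) fires=1
i=11 t=44 v=7: DROP (t<46-0); WM=46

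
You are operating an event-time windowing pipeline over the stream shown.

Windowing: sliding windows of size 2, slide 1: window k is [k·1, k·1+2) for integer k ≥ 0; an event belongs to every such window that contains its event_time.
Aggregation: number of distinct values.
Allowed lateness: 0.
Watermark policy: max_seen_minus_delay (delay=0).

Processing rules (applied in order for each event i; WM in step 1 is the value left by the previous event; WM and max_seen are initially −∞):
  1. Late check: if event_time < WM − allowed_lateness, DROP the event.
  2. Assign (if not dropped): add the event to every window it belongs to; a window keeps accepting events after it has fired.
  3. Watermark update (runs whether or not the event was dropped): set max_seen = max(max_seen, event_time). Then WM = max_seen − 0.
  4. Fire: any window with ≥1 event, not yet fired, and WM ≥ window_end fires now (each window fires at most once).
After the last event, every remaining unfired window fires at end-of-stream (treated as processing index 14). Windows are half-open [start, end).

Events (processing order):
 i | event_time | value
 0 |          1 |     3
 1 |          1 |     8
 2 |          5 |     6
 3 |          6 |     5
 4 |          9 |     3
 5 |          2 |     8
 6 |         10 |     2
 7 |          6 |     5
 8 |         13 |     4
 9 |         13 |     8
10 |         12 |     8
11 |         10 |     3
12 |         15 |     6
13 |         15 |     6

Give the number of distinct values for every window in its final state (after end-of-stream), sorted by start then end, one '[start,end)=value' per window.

[0,2)=2 [1,3)=2 [4,6)=1 [5,7)=2 [6,8)=1 [8,10)=1 [9,11)=2 [10,12)=1 [12,14)=2 [13,15)=2 [14,16)=1 [15,17)=1

i=0 t=1 v=3: → [1,3),[0,2); WM=1
i=1 t=1 v=8: → [1,3),[0,2); WM=1
i=2 t=5 v=6: → [5,7),[4,6); WM=5; [0,2) fires=2 [1,3) fires=2
i=3 t=6 v=5: → [6,8),[5,7); WM=6; [4,6) fires=1
i=4 t=9 v=3: → [9,11),[8,10); WM=9; [5,7) fires=2 [6,8) fires=1
i=5 t=2 v=8: DROP (t<9-0); WM=9
i=6 t=10 v=2: → [10,12),[9,11); WM=10; [8,10) fires=1
i=7 t=6 v=5: DROP (t<10-0); WM=10
i=8 t=13 v=4: → [13,15),[12,14); WM=13; [9,11) fires=2 [10,12) fires=1
i=9 t=13 v=8: → [13,15),[12,14); WM=13
i=10 t=12 v=8: DROP (t<13-0); WM=13
i=11 t=10 v=3: DROP (t<13-0); WM=13
i=12 t=15 v=6: → [15,17),[14,16); WM=15; [12,14) fires=2 [13,15) fires=2
i=13 t=15 v=6: → [15,17),[14,16); WM=15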